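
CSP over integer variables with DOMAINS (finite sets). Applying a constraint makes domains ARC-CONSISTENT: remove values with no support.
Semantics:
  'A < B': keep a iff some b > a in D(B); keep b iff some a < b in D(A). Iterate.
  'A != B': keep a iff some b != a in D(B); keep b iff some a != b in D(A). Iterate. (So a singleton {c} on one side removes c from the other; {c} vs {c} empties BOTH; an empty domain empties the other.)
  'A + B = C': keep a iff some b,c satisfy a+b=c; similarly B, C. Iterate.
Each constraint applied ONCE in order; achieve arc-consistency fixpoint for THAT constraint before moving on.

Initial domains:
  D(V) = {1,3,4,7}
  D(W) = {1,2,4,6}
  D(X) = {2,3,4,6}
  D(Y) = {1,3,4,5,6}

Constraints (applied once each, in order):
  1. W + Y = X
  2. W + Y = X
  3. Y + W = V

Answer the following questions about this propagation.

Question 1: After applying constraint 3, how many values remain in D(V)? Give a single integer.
Constraint 1 (W + Y = X) on D(W)={1,2,4,6} D(Y)={1,3,4,5,6} D(X)={2,3,4,6}: W {1,2,4,6}->{1,2}; Y {1,3,4,5,6}->{1,3,4,5}
Constraint 2 (W + Y = X) on D(W)={1,2} D(Y)={1,3,4,5} D(X)={2,3,4,6}: no change
Constraint 3 (Y + W = V) on D(Y)={1,3,4,5} D(W)={1,2} D(V)={1,3,4,7}: Y {1,3,4,5}->{1,3,5}; V {1,3,4,7}->{3,4,7}
So after constraint 3: D(V)={3,4,7}, size = 3

Answer: 3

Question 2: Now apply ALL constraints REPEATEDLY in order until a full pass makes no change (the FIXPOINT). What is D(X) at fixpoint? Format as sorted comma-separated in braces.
pass 0 (initial): D(X)={2,3,4,6}
pass 1: V {1,3,4,7}->{3,4,7}; W {1,2,4,6}->{1,2}; Y {1,3,4,5,6}->{1,3,5}
pass 2: no change
Fixpoint after 2 passes: D(X) = {2,3,4,6}

Answer: {2,3,4,6}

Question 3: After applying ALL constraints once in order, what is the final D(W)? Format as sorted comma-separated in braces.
Constraint 1 (W + Y = X) on D(W)={1,2,4,6} D(Y)={1,3,4,5,6} D(X)={2,3,4,6}: W {1,2,4,6}->{1,2}; Y {1,3,4,5,6}->{1,3,4,5}
Constraint 2 (W + Y = X) on D(W)={1,2} D(Y)={1,3,4,5} D(X)={2,3,4,6}: no change
Constraint 3 (Y + W = V) on D(Y)={1,3,4,5} D(W)={1,2} D(V)={1,3,4,7}: Y {1,3,4,5}->{1,3,5}; V {1,3,4,7}->{3,4,7}
So after all 3 constraints: D(W) = {1,2}

Answer: {1,2}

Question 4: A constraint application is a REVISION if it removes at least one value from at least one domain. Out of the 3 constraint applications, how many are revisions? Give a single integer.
Constraint 1 (W + Y = X) on D(W)={1,2,4,6} D(Y)={1,3,4,5,6} D(X)={2,3,4,6}: W {1,2,4,6}->{1,2}; Y {1,3,4,5,6}->{1,3,4,5} => REVISION
Constraint 2 (W + Y = X) on D(W)={1,2} D(Y)={1,3,4,5} D(X)={2,3,4,6}: no change => not a revision
Constraint 3 (Y + W = V) on D(Y)={1,3,4,5} D(W)={1,2} D(V)={1,3,4,7}: Y {1,3,4,5}->{1,3,5}; V {1,3,4,7}->{3,4,7} => REVISION
Total revisions = 2

Answer: 2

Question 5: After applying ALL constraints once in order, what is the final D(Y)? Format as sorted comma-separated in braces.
Answer: {1,3,5}

Derivation:
Constraint 1 (W + Y = X) on D(W)={1,2,4,6} D(Y)={1,3,4,5,6} D(X)={2,3,4,6}: W {1,2,4,6}->{1,2}; Y {1,3,4,5,6}->{1,3,4,5}
Constraint 2 (W + Y = X) on D(W)={1,2} D(Y)={1,3,4,5} D(X)={2,3,4,6}: no change
Constraint 3 (Y + W = V) on D(Y)={1,3,4,5} D(W)={1,2} D(V)={1,3,4,7}: Y {1,3,4,5}->{1,3,5}; V {1,3,4,7}->{3,4,7}
So after all 3 constraints: D(Y) = {1,3,5}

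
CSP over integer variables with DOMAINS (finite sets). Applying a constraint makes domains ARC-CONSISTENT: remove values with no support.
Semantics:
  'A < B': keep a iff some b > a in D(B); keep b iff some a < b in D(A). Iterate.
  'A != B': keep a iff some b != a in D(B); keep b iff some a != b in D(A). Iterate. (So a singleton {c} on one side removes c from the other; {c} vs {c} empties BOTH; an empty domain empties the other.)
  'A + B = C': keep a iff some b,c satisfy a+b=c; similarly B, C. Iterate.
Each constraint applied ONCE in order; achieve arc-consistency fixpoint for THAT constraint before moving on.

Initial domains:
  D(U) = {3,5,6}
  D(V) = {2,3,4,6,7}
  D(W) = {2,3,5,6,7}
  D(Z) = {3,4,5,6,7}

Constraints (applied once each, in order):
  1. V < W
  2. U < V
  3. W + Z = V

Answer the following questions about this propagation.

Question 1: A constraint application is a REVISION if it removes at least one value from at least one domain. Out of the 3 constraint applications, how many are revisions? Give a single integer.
Answer: 3

Derivation:
Constraint 1 (V < W) on D(V)={2,3,4,6,7} D(W)={2,3,5,6,7}: V {2,3,4,6,7}->{2,3,4,6}; W {2,3,5,6,7}->{3,5,6,7} => REVISION
Constraint 2 (U < V) on D(U)={3,5,6} D(V)={2,3,4,6}: U {3,5,6}->{3,5}; V {2,3,4,6}->{4,6} => REVISION
Constraint 3 (W + Z = V) on D(W)={3,5,6,7} D(Z)={3,4,5,6,7} D(V)={4,6}: W {3,5,6,7}->{3}; Z {3,4,5,6,7}->{3}; V {4,6}->{6} => REVISION
Total revisions = 3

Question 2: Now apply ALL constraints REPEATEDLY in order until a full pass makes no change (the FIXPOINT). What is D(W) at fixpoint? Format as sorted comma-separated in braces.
pass 0 (initial): D(W)={2,3,5,6,7}
pass 1: U {3,5,6}->{3,5}; V {2,3,4,6,7}->{6}; W {2,3,5,6,7}->{3}; Z {3,4,5,6,7}->{3}
pass 2: U {3,5}->{}; V {6}->{}; W {3}->{}; Z {3}->{}
pass 3: no change
Fixpoint after 3 passes: D(W) = {}

Answer: {}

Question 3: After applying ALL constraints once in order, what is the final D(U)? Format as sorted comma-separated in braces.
Answer: {3,5}

Derivation:
Constraint 1 (V < W) on D(V)={2,3,4,6,7} D(W)={2,3,5,6,7}: V {2,3,4,6,7}->{2,3,4,6}; W {2,3,5,6,7}->{3,5,6,7}
Constraint 2 (U < V) on D(U)={3,5,6} D(V)={2,3,4,6}: U {3,5,6}->{3,5}; V {2,3,4,6}->{4,6}
Constraint 3 (W + Z = V) on D(W)={3,5,6,7} D(Z)={3,4,5,6,7} D(V)={4,6}: W {3,5,6,7}->{3}; Z {3,4,5,6,7}->{3}; V {4,6}->{6}
So after all 3 constraints: D(U) = {3,5}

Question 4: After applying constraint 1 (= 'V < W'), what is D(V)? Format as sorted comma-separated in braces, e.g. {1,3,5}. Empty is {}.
Constraint 1 (V < W) on D(V)={2,3,4,6,7} D(W)={2,3,5,6,7}: V {2,3,4,6,7}->{2,3,4,6}; W {2,3,5,6,7}->{3,5,6,7}
So after constraint 1: D(V) = {2,3,4,6}

Answer: {2,3,4,6}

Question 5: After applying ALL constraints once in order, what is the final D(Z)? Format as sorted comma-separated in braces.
Answer: {3}

Derivation:
Constraint 1 (V < W) on D(V)={2,3,4,6,7} D(W)={2,3,5,6,7}: V {2,3,4,6,7}->{2,3,4,6}; W {2,3,5,6,7}->{3,5,6,7}
Constraint 2 (U < V) on D(U)={3,5,6} D(V)={2,3,4,6}: U {3,5,6}->{3,5}; V {2,3,4,6}->{4,6}
Constraint 3 (W + Z = V) on D(W)={3,5,6,7} D(Z)={3,4,5,6,7} D(V)={4,6}: W {3,5,6,7}->{3}; Z {3,4,5,6,7}->{3}; V {4,6}->{6}
So after all 3 constraints: D(Z) = {3}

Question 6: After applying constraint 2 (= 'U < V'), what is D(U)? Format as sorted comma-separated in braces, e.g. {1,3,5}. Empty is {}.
Answer: {3,5}

Derivation:
Constraint 1 (V < W) on D(V)={2,3,4,6,7} D(W)={2,3,5,6,7}: V {2,3,4,6,7}->{2,3,4,6}; W {2,3,5,6,7}->{3,5,6,7}
Constraint 2 (U < V) on D(U)={3,5,6} D(V)={2,3,4,6}: U {3,5,6}->{3,5}; V {2,3,4,6}->{4,6}
So after constraint 2: D(U) = {3,5}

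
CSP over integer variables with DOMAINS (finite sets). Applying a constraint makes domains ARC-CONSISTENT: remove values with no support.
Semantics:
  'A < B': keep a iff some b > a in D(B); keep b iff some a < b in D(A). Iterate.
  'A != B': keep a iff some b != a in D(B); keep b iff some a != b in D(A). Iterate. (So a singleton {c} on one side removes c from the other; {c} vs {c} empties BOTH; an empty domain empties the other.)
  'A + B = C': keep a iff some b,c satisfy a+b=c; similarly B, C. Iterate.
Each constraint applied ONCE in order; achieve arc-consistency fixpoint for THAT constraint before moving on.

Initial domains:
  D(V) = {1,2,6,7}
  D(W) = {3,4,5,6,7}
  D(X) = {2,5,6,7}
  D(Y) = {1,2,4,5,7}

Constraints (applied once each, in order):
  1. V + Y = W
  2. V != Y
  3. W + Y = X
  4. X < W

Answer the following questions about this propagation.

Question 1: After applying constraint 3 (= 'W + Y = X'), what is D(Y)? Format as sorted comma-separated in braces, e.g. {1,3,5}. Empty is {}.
Constraint 1 (V + Y = W) on D(V)={1,2,6,7} D(Y)={1,2,4,5,7} D(W)={3,4,5,6,7}: V {1,2,6,7}->{1,2,6}; Y {1,2,4,5,7}->{1,2,4,5}
Constraint 2 (V != Y) on D(V)={1,2,6} D(Y)={1,2,4,5}: no change
Constraint 3 (W + Y = X) on D(W)={3,4,5,6,7} D(Y)={1,2,4,5} D(X)={2,5,6,7}: W {3,4,5,6,7}->{3,4,5,6}; Y {1,2,4,5}->{1,2,4}; X {2,5,6,7}->{5,6,7}
So after constraint 3: D(Y) = {1,2,4}

Answer: {1,2,4}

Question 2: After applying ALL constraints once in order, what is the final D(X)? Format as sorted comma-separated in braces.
Constraint 1 (V + Y = W) on D(V)={1,2,6,7} D(Y)={1,2,4,5,7} D(W)={3,4,5,6,7}: V {1,2,6,7}->{1,2,6}; Y {1,2,4,5,7}->{1,2,4,5}
Constraint 2 (V != Y) on D(V)={1,2,6} D(Y)={1,2,4,5}: no change
Constraint 3 (W + Y = X) on D(W)={3,4,5,6,7} D(Y)={1,2,4,5} D(X)={2,5,6,7}: W {3,4,5,6,7}->{3,4,5,6}; Y {1,2,4,5}->{1,2,4}; X {2,5,6,7}->{5,6,7}
Constraint 4 (X < W) on D(X)={5,6,7} D(W)={3,4,5,6}: X {5,6,7}->{5}; W {3,4,5,6}->{6}
So after all 4 constraints: D(X) = {5}

Answer: {5}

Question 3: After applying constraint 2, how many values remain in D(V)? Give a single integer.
Answer: 3

Derivation:
Constraint 1 (V + Y = W) on D(V)={1,2,6,7} D(Y)={1,2,4,5,7} D(W)={3,4,5,6,7}: V {1,2,6,7}->{1,2,6}; Y {1,2,4,5,7}->{1,2,4,5}
Constraint 2 (V != Y) on D(V)={1,2,6} D(Y)={1,2,4,5}: no change
So after constraint 2: D(V)={1,2,6}, size = 3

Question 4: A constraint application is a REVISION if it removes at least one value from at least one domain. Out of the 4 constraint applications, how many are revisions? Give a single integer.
Constraint 1 (V + Y = W) on D(V)={1,2,6,7} D(Y)={1,2,4,5,7} D(W)={3,4,5,6,7}: V {1,2,6,7}->{1,2,6}; Y {1,2,4,5,7}->{1,2,4,5} => REVISION
Constraint 2 (V != Y) on D(V)={1,2,6} D(Y)={1,2,4,5}: no change => not a revision
Constraint 3 (W + Y = X) on D(W)={3,4,5,6,7} D(Y)={1,2,4,5} D(X)={2,5,6,7}: W {3,4,5,6,7}->{3,4,5,6}; Y {1,2,4,5}->{1,2,4}; X {2,5,6,7}->{5,6,7} => REVISION
Constraint 4 (X < W) on D(X)={5,6,7} D(W)={3,4,5,6}: X {5,6,7}->{5}; W {3,4,5,6}->{6} => REVISION
Total revisions = 3

Answer: 3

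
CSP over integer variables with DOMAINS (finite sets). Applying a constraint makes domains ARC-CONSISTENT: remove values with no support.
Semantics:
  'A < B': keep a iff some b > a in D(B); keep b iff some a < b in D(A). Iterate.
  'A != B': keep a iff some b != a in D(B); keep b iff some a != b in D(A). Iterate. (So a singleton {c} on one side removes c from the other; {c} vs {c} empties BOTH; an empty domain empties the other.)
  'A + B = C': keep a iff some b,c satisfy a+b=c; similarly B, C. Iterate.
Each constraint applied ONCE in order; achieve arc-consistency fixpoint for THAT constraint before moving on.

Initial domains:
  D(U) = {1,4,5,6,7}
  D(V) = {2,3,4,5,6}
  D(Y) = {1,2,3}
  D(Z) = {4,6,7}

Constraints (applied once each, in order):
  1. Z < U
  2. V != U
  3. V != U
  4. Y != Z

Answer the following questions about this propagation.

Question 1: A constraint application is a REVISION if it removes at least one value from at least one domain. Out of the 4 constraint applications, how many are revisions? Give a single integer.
Constraint 1 (Z < U) on D(Z)={4,6,7} D(U)={1,4,5,6,7}: Z {4,6,7}->{4,6}; U {1,4,5,6,7}->{5,6,7} => REVISION
Constraint 2 (V != U) on D(V)={2,3,4,5,6} D(U)={5,6,7}: no change => not a revision
Constraint 3 (V != U) on D(V)={2,3,4,5,6} D(U)={5,6,7}: no change => not a revision
Constraint 4 (Y != Z) on D(Y)={1,2,3} D(Z)={4,6}: no change => not a revision
Total revisions = 1

Answer: 1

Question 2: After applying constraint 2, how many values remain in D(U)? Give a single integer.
Answer: 3

Derivation:
Constraint 1 (Z < U) on D(Z)={4,6,7} D(U)={1,4,5,6,7}: Z {4,6,7}->{4,6}; U {1,4,5,6,7}->{5,6,7}
Constraint 2 (V != U) on D(V)={2,3,4,5,6} D(U)={5,6,7}: no change
So after constraint 2: D(U)={5,6,7}, size = 3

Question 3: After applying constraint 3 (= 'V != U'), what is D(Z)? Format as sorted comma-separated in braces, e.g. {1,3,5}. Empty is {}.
Constraint 1 (Z < U) on D(Z)={4,6,7} D(U)={1,4,5,6,7}: Z {4,6,7}->{4,6}; U {1,4,5,6,7}->{5,6,7}
Constraint 2 (V != U) on D(V)={2,3,4,5,6} D(U)={5,6,7}: no change
Constraint 3 (V != U) on D(V)={2,3,4,5,6} D(U)={5,6,7}: no change
So after constraint 3: D(Z) = {4,6}

Answer: {4,6}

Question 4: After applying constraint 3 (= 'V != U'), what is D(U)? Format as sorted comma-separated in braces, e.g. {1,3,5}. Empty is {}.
Answer: {5,6,7}

Derivation:
Constraint 1 (Z < U) on D(Z)={4,6,7} D(U)={1,4,5,6,7}: Z {4,6,7}->{4,6}; U {1,4,5,6,7}->{5,6,7}
Constraint 2 (V != U) on D(V)={2,3,4,5,6} D(U)={5,6,7}: no change
Constraint 3 (V != U) on D(V)={2,3,4,5,6} D(U)={5,6,7}: no change
So after constraint 3: D(U) = {5,6,7}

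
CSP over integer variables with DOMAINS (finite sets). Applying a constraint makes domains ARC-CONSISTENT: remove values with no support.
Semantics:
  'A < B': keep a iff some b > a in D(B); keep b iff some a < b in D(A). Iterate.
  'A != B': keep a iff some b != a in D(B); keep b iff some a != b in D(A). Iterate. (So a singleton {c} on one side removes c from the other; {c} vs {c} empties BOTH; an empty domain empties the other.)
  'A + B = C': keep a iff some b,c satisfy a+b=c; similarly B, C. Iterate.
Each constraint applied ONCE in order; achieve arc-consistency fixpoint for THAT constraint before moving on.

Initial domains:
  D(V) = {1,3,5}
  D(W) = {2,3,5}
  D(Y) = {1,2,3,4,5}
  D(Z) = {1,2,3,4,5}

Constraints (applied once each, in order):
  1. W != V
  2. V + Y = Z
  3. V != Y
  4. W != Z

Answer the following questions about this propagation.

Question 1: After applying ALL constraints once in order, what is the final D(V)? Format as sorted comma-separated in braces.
Constraint 1 (W != V) on D(W)={2,3,5} D(V)={1,3,5}: no change
Constraint 2 (V + Y = Z) on D(V)={1,3,5} D(Y)={1,2,3,4,5} D(Z)={1,2,3,4,5}: V {1,3,5}->{1,3}; Y {1,2,3,4,5}->{1,2,3,4}; Z {1,2,3,4,5}->{2,3,4,5}
Constraint 3 (V != Y) on D(V)={1,3} D(Y)={1,2,3,4}: no change
Constraint 4 (W != Z) on D(W)={2,3,5} D(Z)={2,3,4,5}: no change
So after all 4 constraints: D(V) = {1,3}

Answer: {1,3}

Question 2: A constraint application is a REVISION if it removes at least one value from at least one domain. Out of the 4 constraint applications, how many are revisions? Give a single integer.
Constraint 1 (W != V) on D(W)={2,3,5} D(V)={1,3,5}: no change => not a revision
Constraint 2 (V + Y = Z) on D(V)={1,3,5} D(Y)={1,2,3,4,5} D(Z)={1,2,3,4,5}: V {1,3,5}->{1,3}; Y {1,2,3,4,5}->{1,2,3,4}; Z {1,2,3,4,5}->{2,3,4,5} => REVISION
Constraint 3 (V != Y) on D(V)={1,3} D(Y)={1,2,3,4}: no change => not a revision
Constraint 4 (W != Z) on D(W)={2,3,5} D(Z)={2,3,4,5}: no change => not a revision
Total revisions = 1

Answer: 1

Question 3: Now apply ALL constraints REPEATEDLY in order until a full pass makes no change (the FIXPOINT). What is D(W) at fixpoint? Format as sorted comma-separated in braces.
pass 0 (initial): D(W)={2,3,5}
pass 1: V {1,3,5}->{1,3}; Y {1,2,3,4,5}->{1,2,3,4}; Z {1,2,3,4,5}->{2,3,4,5}
pass 2: no change
Fixpoint after 2 passes: D(W) = {2,3,5}

Answer: {2,3,5}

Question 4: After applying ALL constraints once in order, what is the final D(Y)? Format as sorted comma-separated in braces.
Constraint 1 (W != V) on D(W)={2,3,5} D(V)={1,3,5}: no change
Constraint 2 (V + Y = Z) on D(V)={1,3,5} D(Y)={1,2,3,4,5} D(Z)={1,2,3,4,5}: V {1,3,5}->{1,3}; Y {1,2,3,4,5}->{1,2,3,4}; Z {1,2,3,4,5}->{2,3,4,5}
Constraint 3 (V != Y) on D(V)={1,3} D(Y)={1,2,3,4}: no change
Constraint 4 (W != Z) on D(W)={2,3,5} D(Z)={2,3,4,5}: no change
So after all 4 constraints: D(Y) = {1,2,3,4}

Answer: {1,2,3,4}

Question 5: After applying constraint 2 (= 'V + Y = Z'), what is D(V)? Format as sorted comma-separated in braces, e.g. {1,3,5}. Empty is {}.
Answer: {1,3}

Derivation:
Constraint 1 (W != V) on D(W)={2,3,5} D(V)={1,3,5}: no change
Constraint 2 (V + Y = Z) on D(V)={1,3,5} D(Y)={1,2,3,4,5} D(Z)={1,2,3,4,5}: V {1,3,5}->{1,3}; Y {1,2,3,4,5}->{1,2,3,4}; Z {1,2,3,4,5}->{2,3,4,5}
So after constraint 2: D(V) = {1,3}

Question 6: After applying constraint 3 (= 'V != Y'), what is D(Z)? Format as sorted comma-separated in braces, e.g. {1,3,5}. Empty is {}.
Answer: {2,3,4,5}

Derivation:
Constraint 1 (W != V) on D(W)={2,3,5} D(V)={1,3,5}: no change
Constraint 2 (V + Y = Z) on D(V)={1,3,5} D(Y)={1,2,3,4,5} D(Z)={1,2,3,4,5}: V {1,3,5}->{1,3}; Y {1,2,3,4,5}->{1,2,3,4}; Z {1,2,3,4,5}->{2,3,4,5}
Constraint 3 (V != Y) on D(V)={1,3} D(Y)={1,2,3,4}: no change
So after constraint 3: D(Z) = {2,3,4,5}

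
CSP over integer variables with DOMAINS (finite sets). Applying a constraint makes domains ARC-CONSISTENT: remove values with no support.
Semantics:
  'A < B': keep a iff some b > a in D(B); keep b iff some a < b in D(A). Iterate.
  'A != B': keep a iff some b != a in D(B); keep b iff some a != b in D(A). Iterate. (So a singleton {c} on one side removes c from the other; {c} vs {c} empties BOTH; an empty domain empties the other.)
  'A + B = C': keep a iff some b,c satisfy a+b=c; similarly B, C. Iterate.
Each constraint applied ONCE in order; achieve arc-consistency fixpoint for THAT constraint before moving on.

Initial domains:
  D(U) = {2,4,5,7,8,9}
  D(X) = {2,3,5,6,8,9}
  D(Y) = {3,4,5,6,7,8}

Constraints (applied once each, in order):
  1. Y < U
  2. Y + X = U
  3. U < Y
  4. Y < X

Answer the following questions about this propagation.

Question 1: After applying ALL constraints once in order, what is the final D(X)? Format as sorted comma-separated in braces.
Answer: {}

Derivation:
Constraint 1 (Y < U) on D(Y)={3,4,5,6,7,8} D(U)={2,4,5,7,8,9}: U {2,4,5,7,8,9}->{4,5,7,8,9}
Constraint 2 (Y + X = U) on D(Y)={3,4,5,6,7,8} D(X)={2,3,5,6,8,9} D(U)={4,5,7,8,9}: Y {3,4,5,6,7,8}->{3,4,5,6,7}; X {2,3,5,6,8,9}->{2,3,5,6}; U {4,5,7,8,9}->{5,7,8,9}
Constraint 3 (U < Y) on D(U)={5,7,8,9} D(Y)={3,4,5,6,7}: U {5,7,8,9}->{5}; Y {3,4,5,6,7}->{6,7}
Constraint 4 (Y < X) on D(Y)={6,7} D(X)={2,3,5,6}: Y {6,7}->{}; X {2,3,5,6}->{}
So after all 4 constraints: D(X) = {}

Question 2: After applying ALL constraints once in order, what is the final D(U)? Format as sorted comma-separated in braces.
Constraint 1 (Y < U) on D(Y)={3,4,5,6,7,8} D(U)={2,4,5,7,8,9}: U {2,4,5,7,8,9}->{4,5,7,8,9}
Constraint 2 (Y + X = U) on D(Y)={3,4,5,6,7,8} D(X)={2,3,5,6,8,9} D(U)={4,5,7,8,9}: Y {3,4,5,6,7,8}->{3,4,5,6,7}; X {2,3,5,6,8,9}->{2,3,5,6}; U {4,5,7,8,9}->{5,7,8,9}
Constraint 3 (U < Y) on D(U)={5,7,8,9} D(Y)={3,4,5,6,7}: U {5,7,8,9}->{5}; Y {3,4,5,6,7}->{6,7}
Constraint 4 (Y < X) on D(Y)={6,7} D(X)={2,3,5,6}: Y {6,7}->{}; X {2,3,5,6}->{}
So after all 4 constraints: D(U) = {5}

Answer: {5}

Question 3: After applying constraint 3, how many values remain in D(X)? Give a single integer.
Constraint 1 (Y < U) on D(Y)={3,4,5,6,7,8} D(U)={2,4,5,7,8,9}: U {2,4,5,7,8,9}->{4,5,7,8,9}
Constraint 2 (Y + X = U) on D(Y)={3,4,5,6,7,8} D(X)={2,3,5,6,8,9} D(U)={4,5,7,8,9}: Y {3,4,5,6,7,8}->{3,4,5,6,7}; X {2,3,5,6,8,9}->{2,3,5,6}; U {4,5,7,8,9}->{5,7,8,9}
Constraint 3 (U < Y) on D(U)={5,7,8,9} D(Y)={3,4,5,6,7}: U {5,7,8,9}->{5}; Y {3,4,5,6,7}->{6,7}
So after constraint 3: D(X)={2,3,5,6}, size = 4

Answer: 4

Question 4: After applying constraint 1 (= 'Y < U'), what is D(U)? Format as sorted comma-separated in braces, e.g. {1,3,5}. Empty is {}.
Answer: {4,5,7,8,9}

Derivation:
Constraint 1 (Y < U) on D(Y)={3,4,5,6,7,8} D(U)={2,4,5,7,8,9}: U {2,4,5,7,8,9}->{4,5,7,8,9}
So after constraint 1: D(U) = {4,5,7,8,9}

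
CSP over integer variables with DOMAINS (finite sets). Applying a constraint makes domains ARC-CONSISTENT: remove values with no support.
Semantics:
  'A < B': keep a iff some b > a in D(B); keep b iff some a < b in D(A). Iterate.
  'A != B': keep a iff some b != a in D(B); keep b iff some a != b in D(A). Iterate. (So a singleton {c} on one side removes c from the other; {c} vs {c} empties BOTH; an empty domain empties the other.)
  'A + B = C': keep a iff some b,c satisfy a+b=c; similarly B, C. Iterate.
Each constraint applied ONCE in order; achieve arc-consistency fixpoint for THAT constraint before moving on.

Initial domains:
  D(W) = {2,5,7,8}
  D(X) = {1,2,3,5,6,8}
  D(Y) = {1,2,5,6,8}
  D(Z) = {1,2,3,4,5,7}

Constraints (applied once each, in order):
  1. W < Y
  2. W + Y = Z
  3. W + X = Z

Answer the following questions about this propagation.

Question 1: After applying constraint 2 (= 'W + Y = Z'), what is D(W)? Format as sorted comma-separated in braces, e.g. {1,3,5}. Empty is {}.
Answer: {2}

Derivation:
Constraint 1 (W < Y) on D(W)={2,5,7,8} D(Y)={1,2,5,6,8}: W {2,5,7,8}->{2,5,7}; Y {1,2,5,6,8}->{5,6,8}
Constraint 2 (W + Y = Z) on D(W)={2,5,7} D(Y)={5,6,8} D(Z)={1,2,3,4,5,7}: W {2,5,7}->{2}; Y {5,6,8}->{5}; Z {1,2,3,4,5,7}->{7}
So after constraint 2: D(W) = {2}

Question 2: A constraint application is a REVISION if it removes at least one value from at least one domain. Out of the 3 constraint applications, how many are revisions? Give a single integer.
Answer: 3

Derivation:
Constraint 1 (W < Y) on D(W)={2,5,7,8} D(Y)={1,2,5,6,8}: W {2,5,7,8}->{2,5,7}; Y {1,2,5,6,8}->{5,6,8} => REVISION
Constraint 2 (W + Y = Z) on D(W)={2,5,7} D(Y)={5,6,8} D(Z)={1,2,3,4,5,7}: W {2,5,7}->{2}; Y {5,6,8}->{5}; Z {1,2,3,4,5,7}->{7} => REVISION
Constraint 3 (W + X = Z) on D(W)={2} D(X)={1,2,3,5,6,8} D(Z)={7}: X {1,2,3,5,6,8}->{5} => REVISION
Total revisions = 3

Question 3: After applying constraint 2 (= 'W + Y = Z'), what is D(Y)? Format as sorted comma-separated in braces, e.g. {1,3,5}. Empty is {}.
Constraint 1 (W < Y) on D(W)={2,5,7,8} D(Y)={1,2,5,6,8}: W {2,5,7,8}->{2,5,7}; Y {1,2,5,6,8}->{5,6,8}
Constraint 2 (W + Y = Z) on D(W)={2,5,7} D(Y)={5,6,8} D(Z)={1,2,3,4,5,7}: W {2,5,7}->{2}; Y {5,6,8}->{5}; Z {1,2,3,4,5,7}->{7}
So after constraint 2: D(Y) = {5}

Answer: {5}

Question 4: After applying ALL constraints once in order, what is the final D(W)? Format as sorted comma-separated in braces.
Constraint 1 (W < Y) on D(W)={2,5,7,8} D(Y)={1,2,5,6,8}: W {2,5,7,8}->{2,5,7}; Y {1,2,5,6,8}->{5,6,8}
Constraint 2 (W + Y = Z) on D(W)={2,5,7} D(Y)={5,6,8} D(Z)={1,2,3,4,5,7}: W {2,5,7}->{2}; Y {5,6,8}->{5}; Z {1,2,3,4,5,7}->{7}
Constraint 3 (W + X = Z) on D(W)={2} D(X)={1,2,3,5,6,8} D(Z)={7}: X {1,2,3,5,6,8}->{5}
So after all 3 constraints: D(W) = {2}

Answer: {2}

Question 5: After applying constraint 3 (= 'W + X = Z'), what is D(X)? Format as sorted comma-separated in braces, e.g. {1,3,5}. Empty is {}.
Constraint 1 (W < Y) on D(W)={2,5,7,8} D(Y)={1,2,5,6,8}: W {2,5,7,8}->{2,5,7}; Y {1,2,5,6,8}->{5,6,8}
Constraint 2 (W + Y = Z) on D(W)={2,5,7} D(Y)={5,6,8} D(Z)={1,2,3,4,5,7}: W {2,5,7}->{2}; Y {5,6,8}->{5}; Z {1,2,3,4,5,7}->{7}
Constraint 3 (W + X = Z) on D(W)={2} D(X)={1,2,3,5,6,8} D(Z)={7}: X {1,2,3,5,6,8}->{5}
So after constraint 3: D(X) = {5}

Answer: {5}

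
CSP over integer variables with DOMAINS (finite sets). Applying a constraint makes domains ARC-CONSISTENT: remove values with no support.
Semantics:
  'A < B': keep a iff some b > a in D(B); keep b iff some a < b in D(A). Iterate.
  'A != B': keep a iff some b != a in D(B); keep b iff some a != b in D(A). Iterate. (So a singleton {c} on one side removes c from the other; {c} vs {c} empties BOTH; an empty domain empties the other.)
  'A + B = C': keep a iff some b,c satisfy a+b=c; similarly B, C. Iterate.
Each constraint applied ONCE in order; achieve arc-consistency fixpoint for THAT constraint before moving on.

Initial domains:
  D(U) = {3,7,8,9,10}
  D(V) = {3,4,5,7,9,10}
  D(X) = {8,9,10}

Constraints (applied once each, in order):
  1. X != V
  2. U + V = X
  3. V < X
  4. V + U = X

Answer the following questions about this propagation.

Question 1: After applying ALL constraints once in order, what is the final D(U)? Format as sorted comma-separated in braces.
Constraint 1 (X != V) on D(X)={8,9,10} D(V)={3,4,5,7,9,10}: no change
Constraint 2 (U + V = X) on D(U)={3,7,8,9,10} D(V)={3,4,5,7,9,10} D(X)={8,9,10}: U {3,7,8,9,10}->{3,7}; V {3,4,5,7,9,10}->{3,5,7}; X {8,9,10}->{8,10}
Constraint 3 (V < X) on D(V)={3,5,7} D(X)={8,10}: no change
Constraint 4 (V + U = X) on D(V)={3,5,7} D(U)={3,7} D(X)={8,10}: no change
So after all 4 constraints: D(U) = {3,7}

Answer: {3,7}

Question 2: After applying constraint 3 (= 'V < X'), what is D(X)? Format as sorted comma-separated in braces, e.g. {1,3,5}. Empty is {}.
Answer: {8,10}

Derivation:
Constraint 1 (X != V) on D(X)={8,9,10} D(V)={3,4,5,7,9,10}: no change
Constraint 2 (U + V = X) on D(U)={3,7,8,9,10} D(V)={3,4,5,7,9,10} D(X)={8,9,10}: U {3,7,8,9,10}->{3,7}; V {3,4,5,7,9,10}->{3,5,7}; X {8,9,10}->{8,10}
Constraint 3 (V < X) on D(V)={3,5,7} D(X)={8,10}: no change
So after constraint 3: D(X) = {8,10}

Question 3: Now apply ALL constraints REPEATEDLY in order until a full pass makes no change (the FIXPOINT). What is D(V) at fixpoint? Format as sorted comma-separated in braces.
pass 0 (initial): D(V)={3,4,5,7,9,10}
pass 1: U {3,7,8,9,10}->{3,7}; V {3,4,5,7,9,10}->{3,5,7}; X {8,9,10}->{8,10}
pass 2: no change
Fixpoint after 2 passes: D(V) = {3,5,7}

Answer: {3,5,7}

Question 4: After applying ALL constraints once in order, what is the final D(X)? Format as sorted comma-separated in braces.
Constraint 1 (X != V) on D(X)={8,9,10} D(V)={3,4,5,7,9,10}: no change
Constraint 2 (U + V = X) on D(U)={3,7,8,9,10} D(V)={3,4,5,7,9,10} D(X)={8,9,10}: U {3,7,8,9,10}->{3,7}; V {3,4,5,7,9,10}->{3,5,7}; X {8,9,10}->{8,10}
Constraint 3 (V < X) on D(V)={3,5,7} D(X)={8,10}: no change
Constraint 4 (V + U = X) on D(V)={3,5,7} D(U)={3,7} D(X)={8,10}: no change
So after all 4 constraints: D(X) = {8,10}

Answer: {8,10}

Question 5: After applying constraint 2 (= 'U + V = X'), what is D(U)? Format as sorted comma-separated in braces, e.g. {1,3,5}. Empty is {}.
Answer: {3,7}

Derivation:
Constraint 1 (X != V) on D(X)={8,9,10} D(V)={3,4,5,7,9,10}: no change
Constraint 2 (U + V = X) on D(U)={3,7,8,9,10} D(V)={3,4,5,7,9,10} D(X)={8,9,10}: U {3,7,8,9,10}->{3,7}; V {3,4,5,7,9,10}->{3,5,7}; X {8,9,10}->{8,10}
So after constraint 2: D(U) = {3,7}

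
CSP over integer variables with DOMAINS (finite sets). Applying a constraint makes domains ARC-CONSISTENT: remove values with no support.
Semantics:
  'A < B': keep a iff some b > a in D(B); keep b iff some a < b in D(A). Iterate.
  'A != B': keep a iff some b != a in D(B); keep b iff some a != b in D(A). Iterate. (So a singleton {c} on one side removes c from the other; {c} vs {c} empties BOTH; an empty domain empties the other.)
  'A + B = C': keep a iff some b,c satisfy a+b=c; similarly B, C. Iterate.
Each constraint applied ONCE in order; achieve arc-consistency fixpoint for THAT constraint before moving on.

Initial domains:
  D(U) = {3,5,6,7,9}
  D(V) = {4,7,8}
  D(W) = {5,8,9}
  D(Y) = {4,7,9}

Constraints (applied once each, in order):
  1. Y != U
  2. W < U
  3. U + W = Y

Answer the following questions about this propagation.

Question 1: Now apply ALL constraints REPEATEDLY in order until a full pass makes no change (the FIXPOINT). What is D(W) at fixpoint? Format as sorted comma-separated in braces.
pass 0 (initial): D(W)={5,8,9}
pass 1: U {3,5,6,7,9}->{}; W {5,8,9}->{}; Y {4,7,9}->{}
pass 2: no change
Fixpoint after 2 passes: D(W) = {}

Answer: {}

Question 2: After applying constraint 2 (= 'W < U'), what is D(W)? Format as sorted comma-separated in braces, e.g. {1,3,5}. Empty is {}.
Constraint 1 (Y != U) on D(Y)={4,7,9} D(U)={3,5,6,7,9}: no change
Constraint 2 (W < U) on D(W)={5,8,9} D(U)={3,5,6,7,9}: W {5,8,9}->{5,8}; U {3,5,6,7,9}->{6,7,9}
So after constraint 2: D(W) = {5,8}

Answer: {5,8}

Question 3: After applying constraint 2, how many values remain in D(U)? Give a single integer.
Constraint 1 (Y != U) on D(Y)={4,7,9} D(U)={3,5,6,7,9}: no change
Constraint 2 (W < U) on D(W)={5,8,9} D(U)={3,5,6,7,9}: W {5,8,9}->{5,8}; U {3,5,6,7,9}->{6,7,9}
So after constraint 2: D(U)={6,7,9}, size = 3

Answer: 3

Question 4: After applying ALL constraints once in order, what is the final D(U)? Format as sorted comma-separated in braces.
Answer: {}

Derivation:
Constraint 1 (Y != U) on D(Y)={4,7,9} D(U)={3,5,6,7,9}: no change
Constraint 2 (W < U) on D(W)={5,8,9} D(U)={3,5,6,7,9}: W {5,8,9}->{5,8}; U {3,5,6,7,9}->{6,7,9}
Constraint 3 (U + W = Y) on D(U)={6,7,9} D(W)={5,8} D(Y)={4,7,9}: U {6,7,9}->{}; W {5,8}->{}; Y {4,7,9}->{}
So after all 3 constraints: D(U) = {}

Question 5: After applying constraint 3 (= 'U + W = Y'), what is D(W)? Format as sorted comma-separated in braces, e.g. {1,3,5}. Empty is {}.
Answer: {}

Derivation:
Constraint 1 (Y != U) on D(Y)={4,7,9} D(U)={3,5,6,7,9}: no change
Constraint 2 (W < U) on D(W)={5,8,9} D(U)={3,5,6,7,9}: W {5,8,9}->{5,8}; U {3,5,6,7,9}->{6,7,9}
Constraint 3 (U + W = Y) on D(U)={6,7,9} D(W)={5,8} D(Y)={4,7,9}: U {6,7,9}->{}; W {5,8}->{}; Y {4,7,9}->{}
So after constraint 3: D(W) = {}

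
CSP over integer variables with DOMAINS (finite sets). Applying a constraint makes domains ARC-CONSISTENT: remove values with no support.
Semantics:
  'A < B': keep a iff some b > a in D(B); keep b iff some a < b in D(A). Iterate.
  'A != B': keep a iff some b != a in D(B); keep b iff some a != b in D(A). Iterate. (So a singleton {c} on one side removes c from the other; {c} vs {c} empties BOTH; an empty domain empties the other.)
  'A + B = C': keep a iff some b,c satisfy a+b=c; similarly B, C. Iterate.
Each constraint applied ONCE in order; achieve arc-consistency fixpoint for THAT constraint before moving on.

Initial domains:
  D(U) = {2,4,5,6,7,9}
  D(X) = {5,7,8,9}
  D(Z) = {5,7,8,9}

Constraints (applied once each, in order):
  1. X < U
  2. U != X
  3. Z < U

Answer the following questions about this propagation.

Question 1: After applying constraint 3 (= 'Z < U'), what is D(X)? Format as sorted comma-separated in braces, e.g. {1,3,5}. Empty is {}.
Answer: {5,7,8}

Derivation:
Constraint 1 (X < U) on D(X)={5,7,8,9} D(U)={2,4,5,6,7,9}: X {5,7,8,9}->{5,7,8}; U {2,4,5,6,7,9}->{6,7,9}
Constraint 2 (U != X) on D(U)={6,7,9} D(X)={5,7,8}: no change
Constraint 3 (Z < U) on D(Z)={5,7,8,9} D(U)={6,7,9}: Z {5,7,8,9}->{5,7,8}
So after constraint 3: D(X) = {5,7,8}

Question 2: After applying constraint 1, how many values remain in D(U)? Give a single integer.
Answer: 3

Derivation:
Constraint 1 (X < U) on D(X)={5,7,8,9} D(U)={2,4,5,6,7,9}: X {5,7,8,9}->{5,7,8}; U {2,4,5,6,7,9}->{6,7,9}
So after constraint 1: D(U)={6,7,9}, size = 3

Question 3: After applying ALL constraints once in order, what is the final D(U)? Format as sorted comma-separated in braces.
Constraint 1 (X < U) on D(X)={5,7,8,9} D(U)={2,4,5,6,7,9}: X {5,7,8,9}->{5,7,8}; U {2,4,5,6,7,9}->{6,7,9}
Constraint 2 (U != X) on D(U)={6,7,9} D(X)={5,7,8}: no change
Constraint 3 (Z < U) on D(Z)={5,7,8,9} D(U)={6,7,9}: Z {5,7,8,9}->{5,7,8}
So after all 3 constraints: D(U) = {6,7,9}

Answer: {6,7,9}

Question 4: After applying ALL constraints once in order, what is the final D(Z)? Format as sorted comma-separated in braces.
Answer: {5,7,8}

Derivation:
Constraint 1 (X < U) on D(X)={5,7,8,9} D(U)={2,4,5,6,7,9}: X {5,7,8,9}->{5,7,8}; U {2,4,5,6,7,9}->{6,7,9}
Constraint 2 (U != X) on D(U)={6,7,9} D(X)={5,7,8}: no change
Constraint 3 (Z < U) on D(Z)={5,7,8,9} D(U)={6,7,9}: Z {5,7,8,9}->{5,7,8}
So after all 3 constraints: D(Z) = {5,7,8}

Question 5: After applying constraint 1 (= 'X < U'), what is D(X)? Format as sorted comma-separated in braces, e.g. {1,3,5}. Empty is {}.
Constraint 1 (X < U) on D(X)={5,7,8,9} D(U)={2,4,5,6,7,9}: X {5,7,8,9}->{5,7,8}; U {2,4,5,6,7,9}->{6,7,9}
So after constraint 1: D(X) = {5,7,8}

Answer: {5,7,8}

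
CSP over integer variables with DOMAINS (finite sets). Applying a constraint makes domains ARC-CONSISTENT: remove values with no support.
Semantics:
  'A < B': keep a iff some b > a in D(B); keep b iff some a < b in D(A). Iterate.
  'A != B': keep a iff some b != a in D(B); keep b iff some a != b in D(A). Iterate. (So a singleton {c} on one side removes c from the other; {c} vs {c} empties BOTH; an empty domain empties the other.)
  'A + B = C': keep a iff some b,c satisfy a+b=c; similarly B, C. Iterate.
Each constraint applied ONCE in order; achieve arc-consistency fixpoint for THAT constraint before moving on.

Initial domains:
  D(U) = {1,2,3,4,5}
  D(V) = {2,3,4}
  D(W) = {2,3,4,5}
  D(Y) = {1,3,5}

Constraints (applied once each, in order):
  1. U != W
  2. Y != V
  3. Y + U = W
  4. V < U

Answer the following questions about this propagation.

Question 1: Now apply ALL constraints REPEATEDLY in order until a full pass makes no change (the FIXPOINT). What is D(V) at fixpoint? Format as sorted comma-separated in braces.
pass 0 (initial): D(V)={2,3,4}
pass 1: U {1,2,3,4,5}->{3,4}; V {2,3,4}->{2,3}; Y {1,3,5}->{1,3}
pass 2: W {2,3,4,5}->{4,5}; Y {1,3}->{1}
pass 3: no change
Fixpoint after 3 passes: D(V) = {2,3}

Answer: {2,3}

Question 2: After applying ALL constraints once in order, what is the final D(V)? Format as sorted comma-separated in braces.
Constraint 1 (U != W) on D(U)={1,2,3,4,5} D(W)={2,3,4,5}: no change
Constraint 2 (Y != V) on D(Y)={1,3,5} D(V)={2,3,4}: no change
Constraint 3 (Y + U = W) on D(Y)={1,3,5} D(U)={1,2,3,4,5} D(W)={2,3,4,5}: Y {1,3,5}->{1,3}; U {1,2,3,4,5}->{1,2,3,4}
Constraint 4 (V < U) on D(V)={2,3,4} D(U)={1,2,3,4}: V {2,3,4}->{2,3}; U {1,2,3,4}->{3,4}
So after all 4 constraints: D(V) = {2,3}

Answer: {2,3}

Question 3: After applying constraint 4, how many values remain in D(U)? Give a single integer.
Answer: 2

Derivation:
Constraint 1 (U != W) on D(U)={1,2,3,4,5} D(W)={2,3,4,5}: no change
Constraint 2 (Y != V) on D(Y)={1,3,5} D(V)={2,3,4}: no change
Constraint 3 (Y + U = W) on D(Y)={1,3,5} D(U)={1,2,3,4,5} D(W)={2,3,4,5}: Y {1,3,5}->{1,3}; U {1,2,3,4,5}->{1,2,3,4}
Constraint 4 (V < U) on D(V)={2,3,4} D(U)={1,2,3,4}: V {2,3,4}->{2,3}; U {1,2,3,4}->{3,4}
So after constraint 4: D(U)={3,4}, size = 2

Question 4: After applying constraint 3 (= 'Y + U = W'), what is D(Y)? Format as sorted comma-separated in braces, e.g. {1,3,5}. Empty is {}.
Answer: {1,3}

Derivation:
Constraint 1 (U != W) on D(U)={1,2,3,4,5} D(W)={2,3,4,5}: no change
Constraint 2 (Y != V) on D(Y)={1,3,5} D(V)={2,3,4}: no change
Constraint 3 (Y + U = W) on D(Y)={1,3,5} D(U)={1,2,3,4,5} D(W)={2,3,4,5}: Y {1,3,5}->{1,3}; U {1,2,3,4,5}->{1,2,3,4}
So after constraint 3: D(Y) = {1,3}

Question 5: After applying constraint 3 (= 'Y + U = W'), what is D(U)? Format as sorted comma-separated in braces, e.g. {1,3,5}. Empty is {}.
Answer: {1,2,3,4}

Derivation:
Constraint 1 (U != W) on D(U)={1,2,3,4,5} D(W)={2,3,4,5}: no change
Constraint 2 (Y != V) on D(Y)={1,3,5} D(V)={2,3,4}: no change
Constraint 3 (Y + U = W) on D(Y)={1,3,5} D(U)={1,2,3,4,5} D(W)={2,3,4,5}: Y {1,3,5}->{1,3}; U {1,2,3,4,5}->{1,2,3,4}
So after constraint 3: D(U) = {1,2,3,4}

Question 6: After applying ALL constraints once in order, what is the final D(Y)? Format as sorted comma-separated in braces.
Answer: {1,3}

Derivation:
Constraint 1 (U != W) on D(U)={1,2,3,4,5} D(W)={2,3,4,5}: no change
Constraint 2 (Y != V) on D(Y)={1,3,5} D(V)={2,3,4}: no change
Constraint 3 (Y + U = W) on D(Y)={1,3,5} D(U)={1,2,3,4,5} D(W)={2,3,4,5}: Y {1,3,5}->{1,3}; U {1,2,3,4,5}->{1,2,3,4}
Constraint 4 (V < U) on D(V)={2,3,4} D(U)={1,2,3,4}: V {2,3,4}->{2,3}; U {1,2,3,4}->{3,4}
So after all 4 constraints: D(Y) = {1,3}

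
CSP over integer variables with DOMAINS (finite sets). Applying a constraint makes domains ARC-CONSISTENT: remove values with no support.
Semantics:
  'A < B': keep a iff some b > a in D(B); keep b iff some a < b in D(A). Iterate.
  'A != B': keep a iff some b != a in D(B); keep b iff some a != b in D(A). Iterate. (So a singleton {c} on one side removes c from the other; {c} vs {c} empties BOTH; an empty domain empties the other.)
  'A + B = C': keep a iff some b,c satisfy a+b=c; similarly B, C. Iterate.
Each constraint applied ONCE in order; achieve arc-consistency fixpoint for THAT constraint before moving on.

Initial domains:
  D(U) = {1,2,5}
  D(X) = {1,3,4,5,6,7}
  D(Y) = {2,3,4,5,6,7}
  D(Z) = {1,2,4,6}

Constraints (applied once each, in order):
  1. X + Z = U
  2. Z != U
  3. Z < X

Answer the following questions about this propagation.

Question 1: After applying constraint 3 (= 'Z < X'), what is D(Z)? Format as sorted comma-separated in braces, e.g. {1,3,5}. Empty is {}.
Constraint 1 (X + Z = U) on D(X)={1,3,4,5,6,7} D(Z)={1,2,4,6} D(U)={1,2,5}: X {1,3,4,5,6,7}->{1,3,4}; Z {1,2,4,6}->{1,2,4}; U {1,2,5}->{2,5}
Constraint 2 (Z != U) on D(Z)={1,2,4} D(U)={2,5}: no change
Constraint 3 (Z < X) on D(Z)={1,2,4} D(X)={1,3,4}: Z {1,2,4}->{1,2}; X {1,3,4}->{3,4}
So after constraint 3: D(Z) = {1,2}

Answer: {1,2}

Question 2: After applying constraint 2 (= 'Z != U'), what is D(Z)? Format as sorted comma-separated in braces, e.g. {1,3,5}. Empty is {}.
Constraint 1 (X + Z = U) on D(X)={1,3,4,5,6,7} D(Z)={1,2,4,6} D(U)={1,2,5}: X {1,3,4,5,6,7}->{1,3,4}; Z {1,2,4,6}->{1,2,4}; U {1,2,5}->{2,5}
Constraint 2 (Z != U) on D(Z)={1,2,4} D(U)={2,5}: no change
So after constraint 2: D(Z) = {1,2,4}

Answer: {1,2,4}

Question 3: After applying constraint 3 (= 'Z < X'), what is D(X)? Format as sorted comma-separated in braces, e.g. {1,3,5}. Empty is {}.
Constraint 1 (X + Z = U) on D(X)={1,3,4,5,6,7} D(Z)={1,2,4,6} D(U)={1,2,5}: X {1,3,4,5,6,7}->{1,3,4}; Z {1,2,4,6}->{1,2,4}; U {1,2,5}->{2,5}
Constraint 2 (Z != U) on D(Z)={1,2,4} D(U)={2,5}: no change
Constraint 3 (Z < X) on D(Z)={1,2,4} D(X)={1,3,4}: Z {1,2,4}->{1,2}; X {1,3,4}->{3,4}
So after constraint 3: D(X) = {3,4}

Answer: {3,4}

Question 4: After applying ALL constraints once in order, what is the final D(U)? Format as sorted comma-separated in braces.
Answer: {2,5}

Derivation:
Constraint 1 (X + Z = U) on D(X)={1,3,4,5,6,7} D(Z)={1,2,4,6} D(U)={1,2,5}: X {1,3,4,5,6,7}->{1,3,4}; Z {1,2,4,6}->{1,2,4}; U {1,2,5}->{2,5}
Constraint 2 (Z != U) on D(Z)={1,2,4} D(U)={2,5}: no change
Constraint 3 (Z < X) on D(Z)={1,2,4} D(X)={1,3,4}: Z {1,2,4}->{1,2}; X {1,3,4}->{3,4}
So after all 3 constraints: D(U) = {2,5}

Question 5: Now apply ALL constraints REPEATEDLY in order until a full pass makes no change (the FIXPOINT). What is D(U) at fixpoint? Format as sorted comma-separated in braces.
Answer: {5}

Derivation:
pass 0 (initial): D(U)={1,2,5}
pass 1: U {1,2,5}->{2,5}; X {1,3,4,5,6,7}->{3,4}; Z {1,2,4,6}->{1,2}
pass 2: U {2,5}->{5}
pass 3: no change
Fixpoint after 3 passes: D(U) = {5}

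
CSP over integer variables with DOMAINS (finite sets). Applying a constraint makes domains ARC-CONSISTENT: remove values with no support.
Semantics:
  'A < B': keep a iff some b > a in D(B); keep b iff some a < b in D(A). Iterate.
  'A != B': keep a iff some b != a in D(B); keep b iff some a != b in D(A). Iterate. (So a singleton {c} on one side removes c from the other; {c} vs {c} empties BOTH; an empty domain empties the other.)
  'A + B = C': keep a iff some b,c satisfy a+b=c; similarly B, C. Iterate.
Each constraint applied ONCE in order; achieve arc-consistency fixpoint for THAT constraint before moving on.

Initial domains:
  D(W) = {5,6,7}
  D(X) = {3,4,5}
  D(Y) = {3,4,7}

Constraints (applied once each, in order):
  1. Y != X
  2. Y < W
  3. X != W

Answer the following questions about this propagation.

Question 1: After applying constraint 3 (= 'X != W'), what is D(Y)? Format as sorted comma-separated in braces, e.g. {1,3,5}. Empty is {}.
Answer: {3,4}

Derivation:
Constraint 1 (Y != X) on D(Y)={3,4,7} D(X)={3,4,5}: no change
Constraint 2 (Y < W) on D(Y)={3,4,7} D(W)={5,6,7}: Y {3,4,7}->{3,4}
Constraint 3 (X != W) on D(X)={3,4,5} D(W)={5,6,7}: no change
So after constraint 3: D(Y) = {3,4}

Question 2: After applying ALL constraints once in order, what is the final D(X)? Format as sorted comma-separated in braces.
Constraint 1 (Y != X) on D(Y)={3,4,7} D(X)={3,4,5}: no change
Constraint 2 (Y < W) on D(Y)={3,4,7} D(W)={5,6,7}: Y {3,4,7}->{3,4}
Constraint 3 (X != W) on D(X)={3,4,5} D(W)={5,6,7}: no change
So after all 3 constraints: D(X) = {3,4,5}

Answer: {3,4,5}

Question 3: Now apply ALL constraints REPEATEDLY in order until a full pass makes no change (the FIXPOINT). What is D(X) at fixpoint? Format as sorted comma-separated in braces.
pass 0 (initial): D(X)={3,4,5}
pass 1: Y {3,4,7}->{3,4}
pass 2: no change
Fixpoint after 2 passes: D(X) = {3,4,5}

Answer: {3,4,5}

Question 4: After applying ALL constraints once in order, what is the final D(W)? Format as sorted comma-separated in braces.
Constraint 1 (Y != X) on D(Y)={3,4,7} D(X)={3,4,5}: no change
Constraint 2 (Y < W) on D(Y)={3,4,7} D(W)={5,6,7}: Y {3,4,7}->{3,4}
Constraint 3 (X != W) on D(X)={3,4,5} D(W)={5,6,7}: no change
So after all 3 constraints: D(W) = {5,6,7}

Answer: {5,6,7}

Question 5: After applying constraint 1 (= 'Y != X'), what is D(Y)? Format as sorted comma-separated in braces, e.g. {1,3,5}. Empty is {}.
Answer: {3,4,7}

Derivation:
Constraint 1 (Y != X) on D(Y)={3,4,7} D(X)={3,4,5}: no change
So after constraint 1: D(Y) = {3,4,7}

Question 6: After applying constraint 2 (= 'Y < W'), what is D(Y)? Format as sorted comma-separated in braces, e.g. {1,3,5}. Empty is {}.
Answer: {3,4}

Derivation:
Constraint 1 (Y != X) on D(Y)={3,4,7} D(X)={3,4,5}: no change
Constraint 2 (Y < W) on D(Y)={3,4,7} D(W)={5,6,7}: Y {3,4,7}->{3,4}
So after constraint 2: D(Y) = {3,4}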